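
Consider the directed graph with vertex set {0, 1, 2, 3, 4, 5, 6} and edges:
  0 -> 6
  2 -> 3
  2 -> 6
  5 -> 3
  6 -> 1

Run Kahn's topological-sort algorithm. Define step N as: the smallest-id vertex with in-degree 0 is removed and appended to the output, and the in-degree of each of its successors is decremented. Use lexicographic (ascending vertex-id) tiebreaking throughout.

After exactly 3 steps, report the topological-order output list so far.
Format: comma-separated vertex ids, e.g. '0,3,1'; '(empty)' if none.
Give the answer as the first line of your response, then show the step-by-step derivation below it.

0,2,4

step 1: output 0; order=[0]; indeg=(0,1,0,2,0,0,1)
step 2: output 2; order=[0,2]; indeg=(0,1,0,1,0,0,0)
step 3: output 4; order=[0,2,4]; indeg=(0,1,0,1,0,0,0)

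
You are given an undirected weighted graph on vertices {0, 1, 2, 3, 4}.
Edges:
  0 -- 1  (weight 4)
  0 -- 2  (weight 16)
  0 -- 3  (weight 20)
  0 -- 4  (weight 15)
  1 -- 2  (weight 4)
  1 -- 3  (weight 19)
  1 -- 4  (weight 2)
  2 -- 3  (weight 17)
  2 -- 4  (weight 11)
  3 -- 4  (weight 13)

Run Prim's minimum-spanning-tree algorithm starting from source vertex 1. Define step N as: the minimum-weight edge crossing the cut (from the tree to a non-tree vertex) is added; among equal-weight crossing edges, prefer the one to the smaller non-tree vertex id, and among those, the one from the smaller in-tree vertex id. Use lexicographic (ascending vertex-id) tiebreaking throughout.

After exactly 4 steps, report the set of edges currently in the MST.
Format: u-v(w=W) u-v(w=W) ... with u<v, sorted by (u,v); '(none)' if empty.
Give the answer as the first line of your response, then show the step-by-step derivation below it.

0-1(w=4) 1-2(w=4) 1-4(w=2) 3-4(w=13)

step 1: add edge 1-4 (w=2); MST = {1-4(w=2)}
step 2: add edge 0-1 (w=4); MST = {0-1(w=4) 1-4(w=2)}
step 3: add edge 1-2 (w=4); MST = {0-1(w=4) 1-2(w=4) 1-4(w=2)}
step 4: add edge 3-4 (w=13); MST = {0-1(w=4) 1-2(w=4) 1-4(w=2) 3-4(w=13)}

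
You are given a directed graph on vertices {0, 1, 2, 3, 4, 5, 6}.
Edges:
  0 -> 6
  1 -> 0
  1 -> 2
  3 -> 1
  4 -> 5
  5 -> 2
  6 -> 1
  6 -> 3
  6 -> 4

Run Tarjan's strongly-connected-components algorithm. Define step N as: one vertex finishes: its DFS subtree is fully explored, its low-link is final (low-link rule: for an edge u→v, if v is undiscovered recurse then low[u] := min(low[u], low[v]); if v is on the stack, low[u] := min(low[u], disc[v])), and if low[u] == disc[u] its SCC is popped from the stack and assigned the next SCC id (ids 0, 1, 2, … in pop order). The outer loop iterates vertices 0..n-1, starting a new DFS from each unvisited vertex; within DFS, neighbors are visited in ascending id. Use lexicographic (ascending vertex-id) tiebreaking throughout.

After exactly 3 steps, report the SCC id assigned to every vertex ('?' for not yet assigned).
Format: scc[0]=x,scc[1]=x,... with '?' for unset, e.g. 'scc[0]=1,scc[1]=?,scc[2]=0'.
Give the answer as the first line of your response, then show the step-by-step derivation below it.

scc[0]=?,scc[1]=?,scc[2]=0,scc[3]=?,scc[4]=?,scc[5]=?,scc[6]=?

step 1: low=(low[0]=0,low[1]=0,low[2]=3,low[3]=?,low[4]=?,low[5]=?,low[6]=1); scc=(scc[0]=?,scc[1]=?,scc[2]=0,scc[3]=?,scc[4]=?,scc[5]=?,scc[6]=?)
step 2: low=(low[0]=0,low[1]=0,low[2]=3,low[3]=?,low[4]=?,low[5]=?,low[6]=1); scc=(scc[0]=?,scc[1]=?,scc[2]=0,scc[3]=?,scc[4]=?,scc[5]=?,scc[6]=?)
step 3: low=(low[0]=0,low[1]=0,low[2]=3,low[3]=2,low[4]=?,low[5]=?,low[6]=0); scc=(scc[0]=?,scc[1]=?,scc[2]=0,scc[3]=?,scc[4]=?,scc[5]=?,scc[6]=?)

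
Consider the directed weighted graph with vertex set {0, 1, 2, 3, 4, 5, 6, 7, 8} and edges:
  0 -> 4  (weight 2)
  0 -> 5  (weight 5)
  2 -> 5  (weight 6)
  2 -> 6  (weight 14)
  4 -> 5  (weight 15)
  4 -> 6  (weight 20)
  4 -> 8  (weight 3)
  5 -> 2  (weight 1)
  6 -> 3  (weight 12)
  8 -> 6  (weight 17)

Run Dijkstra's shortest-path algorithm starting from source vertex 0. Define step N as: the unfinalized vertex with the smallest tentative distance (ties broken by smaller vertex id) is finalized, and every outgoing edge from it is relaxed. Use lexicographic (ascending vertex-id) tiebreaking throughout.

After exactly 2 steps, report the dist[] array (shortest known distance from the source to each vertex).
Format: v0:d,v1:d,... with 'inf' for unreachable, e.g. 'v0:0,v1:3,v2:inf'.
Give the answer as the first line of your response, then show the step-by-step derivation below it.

v0:0,v1:inf,v2:inf,v3:inf,v4:2,v5:5,v6:22,v7:inf,v8:5

step 1: dist = v0:0,v1:inf,v2:inf,v3:inf,v4:2,v5:5,v6:inf,v7:inf,v8:inf
step 2: dist = v0:0,v1:inf,v2:inf,v3:inf,v4:2,v5:5,v6:22,v7:inf,v8:5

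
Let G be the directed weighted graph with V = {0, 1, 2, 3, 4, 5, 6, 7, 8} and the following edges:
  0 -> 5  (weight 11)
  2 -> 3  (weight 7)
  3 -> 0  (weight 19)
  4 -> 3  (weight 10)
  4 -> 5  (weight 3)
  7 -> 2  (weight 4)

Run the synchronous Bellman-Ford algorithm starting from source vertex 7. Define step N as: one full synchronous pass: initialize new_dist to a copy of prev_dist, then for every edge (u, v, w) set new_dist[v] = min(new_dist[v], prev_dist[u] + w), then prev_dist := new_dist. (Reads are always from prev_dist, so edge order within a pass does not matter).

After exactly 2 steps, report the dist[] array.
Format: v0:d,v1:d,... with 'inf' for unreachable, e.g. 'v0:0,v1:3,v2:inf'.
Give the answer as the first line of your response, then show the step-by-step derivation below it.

v0:inf,v1:inf,v2:4,v3:11,v4:inf,v5:inf,v6:inf,v7:0,v8:inf

step 1: dist = v0:inf,v1:inf,v2:4,v3:inf,v4:inf,v5:inf,v6:inf,v7:0,v8:inf
step 2: dist = v0:inf,v1:inf,v2:4,v3:11,v4:inf,v5:inf,v6:inf,v7:0,v8:inf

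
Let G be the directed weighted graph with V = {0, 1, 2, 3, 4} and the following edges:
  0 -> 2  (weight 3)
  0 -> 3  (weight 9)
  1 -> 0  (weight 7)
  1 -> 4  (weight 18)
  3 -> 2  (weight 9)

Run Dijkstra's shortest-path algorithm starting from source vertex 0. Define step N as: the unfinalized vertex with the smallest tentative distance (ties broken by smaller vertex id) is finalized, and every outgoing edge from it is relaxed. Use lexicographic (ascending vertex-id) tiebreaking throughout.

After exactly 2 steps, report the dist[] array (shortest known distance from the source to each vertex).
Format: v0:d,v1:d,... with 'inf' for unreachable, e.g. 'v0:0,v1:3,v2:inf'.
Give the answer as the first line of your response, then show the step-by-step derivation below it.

v0:0,v1:inf,v2:3,v3:9,v4:inf

step 1: dist = v0:0,v1:inf,v2:3,v3:9,v4:inf
step 2: dist = v0:0,v1:inf,v2:3,v3:9,v4:inf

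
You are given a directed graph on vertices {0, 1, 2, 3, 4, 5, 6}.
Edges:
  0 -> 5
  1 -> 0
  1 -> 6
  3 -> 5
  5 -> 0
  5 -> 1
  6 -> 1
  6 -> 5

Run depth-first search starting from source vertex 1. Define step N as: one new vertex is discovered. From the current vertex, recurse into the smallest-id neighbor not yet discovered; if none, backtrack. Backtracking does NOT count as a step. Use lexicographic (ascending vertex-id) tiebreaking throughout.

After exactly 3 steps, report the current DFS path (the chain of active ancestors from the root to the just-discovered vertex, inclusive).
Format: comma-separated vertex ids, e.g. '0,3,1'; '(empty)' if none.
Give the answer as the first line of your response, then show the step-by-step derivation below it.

1,0,5

step 1: discover 1; path=1; order=1
step 2: discover 0; path=1>0; order=1,0
step 3: discover 5; path=1>0>5; order=1,0,5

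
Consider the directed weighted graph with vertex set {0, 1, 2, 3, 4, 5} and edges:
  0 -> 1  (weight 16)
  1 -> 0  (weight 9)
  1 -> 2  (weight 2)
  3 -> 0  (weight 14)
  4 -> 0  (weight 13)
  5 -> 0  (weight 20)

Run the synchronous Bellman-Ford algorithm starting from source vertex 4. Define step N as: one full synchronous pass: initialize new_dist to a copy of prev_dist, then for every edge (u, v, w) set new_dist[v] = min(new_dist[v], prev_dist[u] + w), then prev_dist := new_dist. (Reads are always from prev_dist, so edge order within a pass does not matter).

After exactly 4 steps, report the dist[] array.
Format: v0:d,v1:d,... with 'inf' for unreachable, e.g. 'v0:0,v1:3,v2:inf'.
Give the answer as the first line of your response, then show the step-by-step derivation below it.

v0:13,v1:29,v2:31,v3:inf,v4:0,v5:inf

step 1: dist = v0:13,v1:inf,v2:inf,v3:inf,v4:0,v5:inf
step 2: dist = v0:13,v1:29,v2:inf,v3:inf,v4:0,v5:inf
step 3: dist = v0:13,v1:29,v2:31,v3:inf,v4:0,v5:inf
step 4: dist = v0:13,v1:29,v2:31,v3:inf,v4:0,v5:inf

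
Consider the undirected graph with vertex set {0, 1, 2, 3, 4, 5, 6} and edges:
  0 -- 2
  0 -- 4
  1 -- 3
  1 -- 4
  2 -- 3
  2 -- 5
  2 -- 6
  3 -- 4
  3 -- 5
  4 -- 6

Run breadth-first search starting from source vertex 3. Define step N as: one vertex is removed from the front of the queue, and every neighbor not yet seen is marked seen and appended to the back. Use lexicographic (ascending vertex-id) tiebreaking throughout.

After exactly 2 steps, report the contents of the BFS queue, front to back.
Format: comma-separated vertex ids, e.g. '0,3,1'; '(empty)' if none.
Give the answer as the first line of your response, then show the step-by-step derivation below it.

2,4,5

step 1: dequeue 3; queue=[1,2,4,5]; order=3
step 2: dequeue 1; queue=[2,4,5]; order=3,1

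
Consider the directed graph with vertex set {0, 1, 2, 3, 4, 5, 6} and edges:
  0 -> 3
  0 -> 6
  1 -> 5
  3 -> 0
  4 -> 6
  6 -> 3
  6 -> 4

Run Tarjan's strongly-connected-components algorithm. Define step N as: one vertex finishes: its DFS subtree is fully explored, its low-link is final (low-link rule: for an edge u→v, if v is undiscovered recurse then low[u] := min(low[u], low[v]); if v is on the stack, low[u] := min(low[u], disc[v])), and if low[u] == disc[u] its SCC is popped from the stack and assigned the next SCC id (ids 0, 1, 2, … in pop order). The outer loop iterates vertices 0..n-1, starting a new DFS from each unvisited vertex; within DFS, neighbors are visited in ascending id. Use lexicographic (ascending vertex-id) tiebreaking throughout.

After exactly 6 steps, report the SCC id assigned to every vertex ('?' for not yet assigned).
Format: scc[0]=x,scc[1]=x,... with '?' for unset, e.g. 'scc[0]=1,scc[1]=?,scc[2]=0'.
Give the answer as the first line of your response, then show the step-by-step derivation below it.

scc[0]=0,scc[1]=2,scc[2]=?,scc[3]=0,scc[4]=0,scc[5]=1,scc[6]=0

step 1: low=(low[0]=0,low[1]=?,low[2]=?,low[3]=0,low[4]=?,low[5]=?,low[6]=?); scc=(scc[0]=?,scc[1]=?,scc[2]=?,scc[3]=?,scc[4]=?,scc[5]=?,scc[6]=?)
step 2: low=(low[0]=0,low[1]=?,low[2]=?,low[3]=0,low[4]=2,low[5]=?,low[6]=1); scc=(scc[0]=?,scc[1]=?,scc[2]=?,scc[3]=?,scc[4]=?,scc[5]=?,scc[6]=?)
step 3: low=(low[0]=0,low[1]=?,low[2]=?,low[3]=0,low[4]=2,low[5]=?,low[6]=1); scc=(scc[0]=?,scc[1]=?,scc[2]=?,scc[3]=?,scc[4]=?,scc[5]=?,scc[6]=?)
step 4: low=(low[0]=0,low[1]=?,low[2]=?,low[3]=0,low[4]=2,low[5]=?,low[6]=1); scc=(scc[0]=0,scc[1]=?,scc[2]=?,scc[3]=0,scc[4]=0,scc[5]=?,scc[6]=0)
step 5: low=(low[0]=0,low[1]=4,low[2]=?,low[3]=0,low[4]=2,low[5]=5,low[6]=1); scc=(scc[0]=0,scc[1]=?,scc[2]=?,scc[3]=0,scc[4]=0,scc[5]=1,scc[6]=0)
step 6: low=(low[0]=0,low[1]=4,low[2]=?,low[3]=0,low[4]=2,low[5]=5,low[6]=1); scc=(scc[0]=0,scc[1]=2,scc[2]=?,scc[3]=0,scc[4]=0,scc[5]=1,scc[6]=0)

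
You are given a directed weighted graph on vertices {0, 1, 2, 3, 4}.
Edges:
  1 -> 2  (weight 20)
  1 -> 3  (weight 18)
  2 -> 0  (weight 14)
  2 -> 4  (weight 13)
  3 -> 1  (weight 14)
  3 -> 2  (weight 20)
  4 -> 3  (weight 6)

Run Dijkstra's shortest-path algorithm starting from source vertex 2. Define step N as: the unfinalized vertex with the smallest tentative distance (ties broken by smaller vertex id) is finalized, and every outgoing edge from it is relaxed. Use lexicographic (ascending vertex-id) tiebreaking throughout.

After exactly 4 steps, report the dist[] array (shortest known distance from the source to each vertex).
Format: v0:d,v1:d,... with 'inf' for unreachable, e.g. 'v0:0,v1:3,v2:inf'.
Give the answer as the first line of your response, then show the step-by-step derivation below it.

v0:14,v1:33,v2:0,v3:19,v4:13

step 1: dist = v0:14,v1:inf,v2:0,v3:inf,v4:13
step 2: dist = v0:14,v1:inf,v2:0,v3:19,v4:13
step 3: dist = v0:14,v1:inf,v2:0,v3:19,v4:13
step 4: dist = v0:14,v1:33,v2:0,v3:19,v4:13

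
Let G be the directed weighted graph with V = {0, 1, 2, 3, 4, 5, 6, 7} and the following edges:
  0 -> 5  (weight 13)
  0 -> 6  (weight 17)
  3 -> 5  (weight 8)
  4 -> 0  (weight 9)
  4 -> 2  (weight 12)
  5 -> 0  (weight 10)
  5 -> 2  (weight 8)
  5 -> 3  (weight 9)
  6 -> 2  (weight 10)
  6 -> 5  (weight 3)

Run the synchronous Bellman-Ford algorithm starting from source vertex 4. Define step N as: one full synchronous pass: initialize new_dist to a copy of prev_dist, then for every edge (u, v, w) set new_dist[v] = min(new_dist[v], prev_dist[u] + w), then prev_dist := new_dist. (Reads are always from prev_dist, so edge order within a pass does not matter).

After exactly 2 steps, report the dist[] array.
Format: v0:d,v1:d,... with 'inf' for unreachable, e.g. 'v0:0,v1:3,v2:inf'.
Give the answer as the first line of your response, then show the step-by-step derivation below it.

v0:9,v1:inf,v2:12,v3:inf,v4:0,v5:22,v6:26,v7:inf

step 1: dist = v0:9,v1:inf,v2:12,v3:inf,v4:0,v5:inf,v6:inf,v7:inf
step 2: dist = v0:9,v1:inf,v2:12,v3:inf,v4:0,v5:22,v6:26,v7:inf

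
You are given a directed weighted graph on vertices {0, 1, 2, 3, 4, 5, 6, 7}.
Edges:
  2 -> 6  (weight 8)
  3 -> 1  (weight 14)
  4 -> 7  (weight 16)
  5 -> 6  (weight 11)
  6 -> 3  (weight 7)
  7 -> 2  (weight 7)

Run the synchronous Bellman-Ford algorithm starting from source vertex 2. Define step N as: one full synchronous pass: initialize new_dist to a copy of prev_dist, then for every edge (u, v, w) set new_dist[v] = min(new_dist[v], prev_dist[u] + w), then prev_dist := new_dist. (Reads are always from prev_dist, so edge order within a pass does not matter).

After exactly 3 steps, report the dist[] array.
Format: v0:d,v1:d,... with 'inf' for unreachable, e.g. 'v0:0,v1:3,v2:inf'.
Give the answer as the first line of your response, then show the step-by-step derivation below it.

v0:inf,v1:29,v2:0,v3:15,v4:inf,v5:inf,v6:8,v7:inf

step 1: dist = v0:inf,v1:inf,v2:0,v3:inf,v4:inf,v5:inf,v6:8,v7:inf
step 2: dist = v0:inf,v1:inf,v2:0,v3:15,v4:inf,v5:inf,v6:8,v7:inf
step 3: dist = v0:inf,v1:29,v2:0,v3:15,v4:inf,v5:inf,v6:8,v7:inf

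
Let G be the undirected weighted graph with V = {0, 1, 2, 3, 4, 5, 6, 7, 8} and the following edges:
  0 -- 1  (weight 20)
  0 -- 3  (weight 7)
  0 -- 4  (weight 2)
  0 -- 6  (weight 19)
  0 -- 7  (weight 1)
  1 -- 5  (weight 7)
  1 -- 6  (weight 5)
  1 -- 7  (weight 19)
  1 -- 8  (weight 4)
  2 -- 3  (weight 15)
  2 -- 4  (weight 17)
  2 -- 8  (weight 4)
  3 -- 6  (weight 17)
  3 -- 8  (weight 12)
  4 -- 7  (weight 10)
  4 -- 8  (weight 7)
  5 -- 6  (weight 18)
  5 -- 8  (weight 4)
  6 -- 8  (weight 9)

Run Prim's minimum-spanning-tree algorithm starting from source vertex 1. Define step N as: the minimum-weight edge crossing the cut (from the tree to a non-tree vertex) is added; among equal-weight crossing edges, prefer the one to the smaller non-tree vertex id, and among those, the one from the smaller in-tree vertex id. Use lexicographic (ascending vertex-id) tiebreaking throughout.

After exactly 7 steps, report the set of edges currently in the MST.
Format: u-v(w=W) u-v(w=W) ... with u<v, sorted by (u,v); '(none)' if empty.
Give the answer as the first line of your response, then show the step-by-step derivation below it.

0-4(w=2) 0-7(w=1) 1-6(w=5) 1-8(w=4) 2-8(w=4) 4-8(w=7) 5-8(w=4)

step 1: add edge 1-8 (w=4); MST = {1-8(w=4)}
step 2: add edge 2-8 (w=4); MST = {1-8(w=4) 2-8(w=4)}
step 3: add edge 5-8 (w=4); MST = {1-8(w=4) 2-8(w=4) 5-8(w=4)}
step 4: add edge 1-6 (w=5); MST = {1-6(w=5) 1-8(w=4) 2-8(w=4) 5-8(w=4)}
step 5: add edge 4-8 (w=7); MST = {1-6(w=5) 1-8(w=4) 2-8(w=4) 4-8(w=7) 5-8(w=4)}
step 6: add edge 0-4 (w=2); MST = {0-4(w=2) 1-6(w=5) 1-8(w=4) 2-8(w=4) 4-8(w=7) 5-8(w=4)}
step 7: add edge 0-7 (w=1); MST = {0-4(w=2) 0-7(w=1) 1-6(w=5) 1-8(w=4) 2-8(w=4) 4-8(w=7) 5-8(w=4)}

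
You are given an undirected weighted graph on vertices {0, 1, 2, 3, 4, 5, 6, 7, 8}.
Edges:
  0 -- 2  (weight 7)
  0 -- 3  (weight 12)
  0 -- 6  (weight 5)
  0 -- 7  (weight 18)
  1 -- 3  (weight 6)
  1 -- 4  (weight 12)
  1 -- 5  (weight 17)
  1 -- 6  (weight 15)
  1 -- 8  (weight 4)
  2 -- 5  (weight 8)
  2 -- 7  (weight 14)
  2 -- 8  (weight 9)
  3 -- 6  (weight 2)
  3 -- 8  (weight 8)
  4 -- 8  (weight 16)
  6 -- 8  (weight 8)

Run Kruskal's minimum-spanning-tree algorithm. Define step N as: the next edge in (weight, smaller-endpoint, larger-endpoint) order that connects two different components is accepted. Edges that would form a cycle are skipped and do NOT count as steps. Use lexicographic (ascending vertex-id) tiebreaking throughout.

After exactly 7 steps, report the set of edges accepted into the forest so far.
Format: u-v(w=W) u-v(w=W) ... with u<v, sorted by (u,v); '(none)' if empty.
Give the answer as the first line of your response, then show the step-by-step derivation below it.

0-2(w=7) 0-6(w=5) 1-3(w=6) 1-4(w=12) 1-8(w=4) 2-5(w=8) 3-6(w=2)

step 1: add edge 3-6 (w=2); MST = {3-6(w=2)}
step 2: add edge 1-8 (w=4); MST = {1-8(w=4) 3-6(w=2)}
step 3: add edge 0-6 (w=5); MST = {0-6(w=5) 1-8(w=4) 3-6(w=2)}
step 4: add edge 1-3 (w=6); MST = {0-6(w=5) 1-3(w=6) 1-8(w=4) 3-6(w=2)}
step 5: add edge 0-2 (w=7); MST = {0-2(w=7) 0-6(w=5) 1-3(w=6) 1-8(w=4) 3-6(w=2)}
step 6: add edge 2-5 (w=8); MST = {0-2(w=7) 0-6(w=5) 1-3(w=6) 1-8(w=4) 2-5(w=8) 3-6(w=2)}
step 7: add edge 1-4 (w=12); MST = {0-2(w=7) 0-6(w=5) 1-3(w=6) 1-4(w=12) 1-8(w=4) 2-5(w=8) 3-6(w=2)}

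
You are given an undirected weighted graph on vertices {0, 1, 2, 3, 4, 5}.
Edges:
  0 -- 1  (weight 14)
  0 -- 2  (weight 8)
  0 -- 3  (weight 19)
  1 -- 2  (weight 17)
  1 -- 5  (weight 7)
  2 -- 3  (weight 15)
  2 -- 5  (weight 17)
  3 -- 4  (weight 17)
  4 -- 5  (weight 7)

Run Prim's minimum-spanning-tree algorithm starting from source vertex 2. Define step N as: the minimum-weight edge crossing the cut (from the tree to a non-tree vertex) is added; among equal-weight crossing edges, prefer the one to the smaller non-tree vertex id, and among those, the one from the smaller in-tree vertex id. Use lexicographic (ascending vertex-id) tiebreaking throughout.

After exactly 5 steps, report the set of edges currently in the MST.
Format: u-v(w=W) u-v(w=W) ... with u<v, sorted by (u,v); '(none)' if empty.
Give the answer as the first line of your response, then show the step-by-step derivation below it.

0-1(w=14) 0-2(w=8) 1-5(w=7) 2-3(w=15) 4-5(w=7)

step 1: add edge 0-2 (w=8); MST = {0-2(w=8)}
step 2: add edge 0-1 (w=14); MST = {0-1(w=14) 0-2(w=8)}
step 3: add edge 1-5 (w=7); MST = {0-1(w=14) 0-2(w=8) 1-5(w=7)}
step 4: add edge 4-5 (w=7); MST = {0-1(w=14) 0-2(w=8) 1-5(w=7) 4-5(w=7)}
step 5: add edge 2-3 (w=15); MST = {0-1(w=14) 0-2(w=8) 1-5(w=7) 2-3(w=15) 4-5(w=7)}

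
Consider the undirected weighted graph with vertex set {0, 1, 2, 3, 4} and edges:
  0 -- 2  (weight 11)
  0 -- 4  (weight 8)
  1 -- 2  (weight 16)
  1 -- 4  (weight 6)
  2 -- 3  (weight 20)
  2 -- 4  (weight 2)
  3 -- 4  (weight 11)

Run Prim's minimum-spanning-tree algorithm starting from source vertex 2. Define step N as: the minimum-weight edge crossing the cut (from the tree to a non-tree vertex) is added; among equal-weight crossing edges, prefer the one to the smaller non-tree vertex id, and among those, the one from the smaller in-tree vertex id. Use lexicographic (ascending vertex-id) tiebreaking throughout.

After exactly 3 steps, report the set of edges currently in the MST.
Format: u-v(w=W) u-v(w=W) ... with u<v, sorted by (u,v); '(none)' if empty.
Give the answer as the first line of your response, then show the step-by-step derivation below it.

0-4(w=8) 1-4(w=6) 2-4(w=2)

step 1: add edge 2-4 (w=2); MST = {2-4(w=2)}
step 2: add edge 1-4 (w=6); MST = {1-4(w=6) 2-4(w=2)}
step 3: add edge 0-4 (w=8); MST = {0-4(w=8) 1-4(w=6) 2-4(w=2)}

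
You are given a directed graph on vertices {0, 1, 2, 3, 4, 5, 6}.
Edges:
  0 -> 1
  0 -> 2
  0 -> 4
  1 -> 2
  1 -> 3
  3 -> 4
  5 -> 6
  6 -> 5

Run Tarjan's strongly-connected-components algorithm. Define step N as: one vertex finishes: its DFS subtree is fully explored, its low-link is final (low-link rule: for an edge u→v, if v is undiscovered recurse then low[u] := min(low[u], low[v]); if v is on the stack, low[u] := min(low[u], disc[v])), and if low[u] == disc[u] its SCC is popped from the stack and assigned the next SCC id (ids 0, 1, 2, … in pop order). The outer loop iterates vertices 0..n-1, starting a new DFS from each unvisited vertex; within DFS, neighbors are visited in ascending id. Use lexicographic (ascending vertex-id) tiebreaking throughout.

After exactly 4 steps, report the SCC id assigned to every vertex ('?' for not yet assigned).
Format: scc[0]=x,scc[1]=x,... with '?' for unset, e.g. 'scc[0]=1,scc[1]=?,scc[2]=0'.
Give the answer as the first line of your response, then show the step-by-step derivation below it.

scc[0]=?,scc[1]=3,scc[2]=0,scc[3]=2,scc[4]=1,scc[5]=?,scc[6]=?

step 1: low=(low[0]=0,low[1]=1,low[2]=2,low[3]=?,low[4]=?,low[5]=?,low[6]=?); scc=(scc[0]=?,scc[1]=?,scc[2]=0,scc[3]=?,scc[4]=?,scc[5]=?,scc[6]=?)
step 2: low=(low[0]=0,low[1]=1,low[2]=2,low[3]=3,low[4]=4,low[5]=?,low[6]=?); scc=(scc[0]=?,scc[1]=?,scc[2]=0,scc[3]=?,scc[4]=1,scc[5]=?,scc[6]=?)
step 3: low=(low[0]=0,low[1]=1,low[2]=2,low[3]=3,low[4]=4,low[5]=?,low[6]=?); scc=(scc[0]=?,scc[1]=?,scc[2]=0,scc[3]=2,scc[4]=1,scc[5]=?,scc[6]=?)
step 4: low=(low[0]=0,low[1]=1,low[2]=2,low[3]=3,low[4]=4,low[5]=?,low[6]=?); scc=(scc[0]=?,scc[1]=3,scc[2]=0,scc[3]=2,scc[4]=1,scc[5]=?,scc[6]=?)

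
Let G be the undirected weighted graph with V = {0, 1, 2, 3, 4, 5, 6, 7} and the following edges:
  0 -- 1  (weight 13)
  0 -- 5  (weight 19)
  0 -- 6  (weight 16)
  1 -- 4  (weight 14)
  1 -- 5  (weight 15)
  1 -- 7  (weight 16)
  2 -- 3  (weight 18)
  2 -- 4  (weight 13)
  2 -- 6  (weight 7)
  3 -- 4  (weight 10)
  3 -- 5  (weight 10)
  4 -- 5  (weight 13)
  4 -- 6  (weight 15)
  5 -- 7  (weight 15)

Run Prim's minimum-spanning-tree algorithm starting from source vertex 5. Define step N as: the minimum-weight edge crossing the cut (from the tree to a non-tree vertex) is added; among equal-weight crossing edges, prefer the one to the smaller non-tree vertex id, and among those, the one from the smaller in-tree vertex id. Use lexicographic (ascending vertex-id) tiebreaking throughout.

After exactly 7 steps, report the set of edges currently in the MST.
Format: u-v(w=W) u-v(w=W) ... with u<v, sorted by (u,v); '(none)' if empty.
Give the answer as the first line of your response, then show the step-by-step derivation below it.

0-1(w=13) 1-4(w=14) 2-4(w=13) 2-6(w=7) 3-4(w=10) 3-5(w=10) 5-7(w=15)

step 1: add edge 3-5 (w=10); MST = {3-5(w=10)}
step 2: add edge 3-4 (w=10); MST = {3-4(w=10) 3-5(w=10)}
step 3: add edge 2-4 (w=13); MST = {2-4(w=13) 3-4(w=10) 3-5(w=10)}
step 4: add edge 2-6 (w=7); MST = {2-4(w=13) 2-6(w=7) 3-4(w=10) 3-5(w=10)}
step 5: add edge 1-4 (w=14); MST = {1-4(w=14) 2-4(w=13) 2-6(w=7) 3-4(w=10) 3-5(w=10)}
step 6: add edge 0-1 (w=13); MST = {0-1(w=13) 1-4(w=14) 2-4(w=13) 2-6(w=7) 3-4(w=10) 3-5(w=10)}
step 7: add edge 5-7 (w=15); MST = {0-1(w=13) 1-4(w=14) 2-4(w=13) 2-6(w=7) 3-4(w=10) 3-5(w=10) 5-7(w=15)}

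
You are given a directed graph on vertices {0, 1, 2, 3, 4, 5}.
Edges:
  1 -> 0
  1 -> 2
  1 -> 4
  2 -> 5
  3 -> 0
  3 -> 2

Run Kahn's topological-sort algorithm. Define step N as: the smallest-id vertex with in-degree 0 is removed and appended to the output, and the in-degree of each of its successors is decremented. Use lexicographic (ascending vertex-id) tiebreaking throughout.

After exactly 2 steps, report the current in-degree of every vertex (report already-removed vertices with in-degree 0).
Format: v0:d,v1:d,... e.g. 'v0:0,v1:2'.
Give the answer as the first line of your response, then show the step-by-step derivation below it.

v0:0,v1:0,v2:0,v3:0,v4:0,v5:1

step 1: output 1; order=[1]; indeg=(1,0,1,0,0,1)
step 2: output 3; order=[1,3]; indeg=(0,0,0,0,0,1)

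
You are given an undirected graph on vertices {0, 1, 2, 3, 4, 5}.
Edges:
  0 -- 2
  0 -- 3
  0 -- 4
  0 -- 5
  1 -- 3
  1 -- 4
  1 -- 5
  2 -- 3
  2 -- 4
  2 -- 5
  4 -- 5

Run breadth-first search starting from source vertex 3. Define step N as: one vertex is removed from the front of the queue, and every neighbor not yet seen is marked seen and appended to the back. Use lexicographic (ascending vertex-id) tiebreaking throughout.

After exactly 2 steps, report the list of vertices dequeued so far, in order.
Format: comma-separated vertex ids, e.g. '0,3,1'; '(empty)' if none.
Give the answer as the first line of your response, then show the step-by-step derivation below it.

3,0

step 1: dequeue 3; queue=[0,1,2]; order=3
step 2: dequeue 0; queue=[1,2,4,5]; order=3,0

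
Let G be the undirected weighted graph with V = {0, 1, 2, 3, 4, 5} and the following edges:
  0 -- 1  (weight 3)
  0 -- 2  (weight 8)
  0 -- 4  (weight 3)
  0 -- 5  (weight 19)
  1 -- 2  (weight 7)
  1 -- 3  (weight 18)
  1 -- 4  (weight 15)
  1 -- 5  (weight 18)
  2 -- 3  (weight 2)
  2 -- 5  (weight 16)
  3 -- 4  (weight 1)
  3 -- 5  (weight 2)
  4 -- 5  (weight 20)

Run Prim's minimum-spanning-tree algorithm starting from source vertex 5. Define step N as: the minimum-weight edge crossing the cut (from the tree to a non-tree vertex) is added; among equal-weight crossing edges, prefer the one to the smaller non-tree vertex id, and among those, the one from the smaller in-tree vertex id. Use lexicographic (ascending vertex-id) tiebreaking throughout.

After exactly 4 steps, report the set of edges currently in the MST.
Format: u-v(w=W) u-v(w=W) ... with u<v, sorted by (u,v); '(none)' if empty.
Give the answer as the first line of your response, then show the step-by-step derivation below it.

0-4(w=3) 2-3(w=2) 3-4(w=1) 3-5(w=2)

step 1: add edge 3-5 (w=2); MST = {3-5(w=2)}
step 2: add edge 3-4 (w=1); MST = {3-4(w=1) 3-5(w=2)}
step 3: add edge 2-3 (w=2); MST = {2-3(w=2) 3-4(w=1) 3-5(w=2)}
step 4: add edge 0-4 (w=3); MST = {0-4(w=3) 2-3(w=2) 3-4(w=1) 3-5(w=2)}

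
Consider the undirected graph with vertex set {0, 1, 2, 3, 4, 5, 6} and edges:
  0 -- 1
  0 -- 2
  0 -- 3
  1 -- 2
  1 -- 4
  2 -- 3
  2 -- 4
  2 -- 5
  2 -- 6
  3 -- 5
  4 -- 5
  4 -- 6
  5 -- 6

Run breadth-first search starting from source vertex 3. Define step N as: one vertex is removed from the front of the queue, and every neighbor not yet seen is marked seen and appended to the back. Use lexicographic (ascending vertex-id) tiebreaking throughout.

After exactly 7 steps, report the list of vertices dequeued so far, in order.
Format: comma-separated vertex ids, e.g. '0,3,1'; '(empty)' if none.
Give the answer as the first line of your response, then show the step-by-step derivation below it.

3,0,2,5,1,4,6

step 1: dequeue 3; queue=[0,2,5]; order=3
step 2: dequeue 0; queue=[2,5,1]; order=3,0
step 3: dequeue 2; queue=[5,1,4,6]; order=3,0,2
step 4: dequeue 5; queue=[1,4,6]; order=3,0,2,5
step 5: dequeue 1; queue=[4,6]; order=3,0,2,5,1
step 6: dequeue 4; queue=[6]; order=3,0,2,5,1,4
step 7: dequeue 6; queue=[(empty)]; order=3,0,2,5,1,4,6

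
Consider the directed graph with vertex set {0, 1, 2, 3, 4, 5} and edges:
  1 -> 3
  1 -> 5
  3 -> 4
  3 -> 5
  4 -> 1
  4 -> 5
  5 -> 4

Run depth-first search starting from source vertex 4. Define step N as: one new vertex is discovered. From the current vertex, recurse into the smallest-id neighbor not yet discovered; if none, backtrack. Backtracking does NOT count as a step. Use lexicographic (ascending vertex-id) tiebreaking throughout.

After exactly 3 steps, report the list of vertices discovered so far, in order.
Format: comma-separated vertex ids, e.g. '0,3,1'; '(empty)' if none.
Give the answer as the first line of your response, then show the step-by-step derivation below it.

4,1,3

step 1: discover 4; path=4; order=4
step 2: discover 1; path=4>1; order=4,1
step 3: discover 3; path=4>1>3; order=4,1,3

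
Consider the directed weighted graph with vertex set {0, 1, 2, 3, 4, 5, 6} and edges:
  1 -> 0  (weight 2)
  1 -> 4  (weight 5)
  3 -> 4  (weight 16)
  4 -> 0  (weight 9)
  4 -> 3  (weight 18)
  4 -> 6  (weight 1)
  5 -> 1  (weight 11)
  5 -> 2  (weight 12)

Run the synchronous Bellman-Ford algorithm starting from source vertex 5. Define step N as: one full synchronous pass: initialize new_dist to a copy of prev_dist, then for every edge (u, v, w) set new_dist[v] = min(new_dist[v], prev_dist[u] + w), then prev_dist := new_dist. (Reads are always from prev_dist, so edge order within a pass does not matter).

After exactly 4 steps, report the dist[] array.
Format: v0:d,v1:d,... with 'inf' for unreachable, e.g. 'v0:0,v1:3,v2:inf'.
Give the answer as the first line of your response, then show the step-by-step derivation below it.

v0:13,v1:11,v2:12,v3:34,v4:16,v5:0,v6:17

step 1: dist = v0:inf,v1:11,v2:12,v3:inf,v4:inf,v5:0,v6:inf
step 2: dist = v0:13,v1:11,v2:12,v3:inf,v4:16,v5:0,v6:inf
step 3: dist = v0:13,v1:11,v2:12,v3:34,v4:16,v5:0,v6:17
step 4: dist = v0:13,v1:11,v2:12,v3:34,v4:16,v5:0,v6:17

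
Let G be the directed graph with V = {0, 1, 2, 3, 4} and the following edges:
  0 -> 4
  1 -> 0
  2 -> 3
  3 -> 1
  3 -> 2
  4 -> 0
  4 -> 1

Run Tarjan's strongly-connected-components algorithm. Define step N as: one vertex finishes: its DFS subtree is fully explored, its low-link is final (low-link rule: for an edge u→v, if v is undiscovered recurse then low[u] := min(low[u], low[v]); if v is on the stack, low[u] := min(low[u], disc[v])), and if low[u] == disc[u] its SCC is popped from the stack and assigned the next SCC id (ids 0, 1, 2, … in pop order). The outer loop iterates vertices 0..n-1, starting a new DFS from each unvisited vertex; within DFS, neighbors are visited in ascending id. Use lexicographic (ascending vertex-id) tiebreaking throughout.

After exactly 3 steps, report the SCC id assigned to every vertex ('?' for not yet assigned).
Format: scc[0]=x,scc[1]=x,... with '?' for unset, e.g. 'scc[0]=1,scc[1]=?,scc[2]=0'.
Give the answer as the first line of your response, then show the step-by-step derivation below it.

scc[0]=0,scc[1]=0,scc[2]=?,scc[3]=?,scc[4]=0

step 1: low=(low[0]=0,low[1]=0,low[2]=?,low[3]=?,low[4]=0); scc=(scc[0]=?,scc[1]=?,scc[2]=?,scc[3]=?,scc[4]=?)
step 2: low=(low[0]=0,low[1]=0,low[2]=?,low[3]=?,low[4]=0); scc=(scc[0]=?,scc[1]=?,scc[2]=?,scc[3]=?,scc[4]=?)
step 3: low=(low[0]=0,low[1]=0,low[2]=?,low[3]=?,low[4]=0); scc=(scc[0]=0,scc[1]=0,scc[2]=?,scc[3]=?,scc[4]=0)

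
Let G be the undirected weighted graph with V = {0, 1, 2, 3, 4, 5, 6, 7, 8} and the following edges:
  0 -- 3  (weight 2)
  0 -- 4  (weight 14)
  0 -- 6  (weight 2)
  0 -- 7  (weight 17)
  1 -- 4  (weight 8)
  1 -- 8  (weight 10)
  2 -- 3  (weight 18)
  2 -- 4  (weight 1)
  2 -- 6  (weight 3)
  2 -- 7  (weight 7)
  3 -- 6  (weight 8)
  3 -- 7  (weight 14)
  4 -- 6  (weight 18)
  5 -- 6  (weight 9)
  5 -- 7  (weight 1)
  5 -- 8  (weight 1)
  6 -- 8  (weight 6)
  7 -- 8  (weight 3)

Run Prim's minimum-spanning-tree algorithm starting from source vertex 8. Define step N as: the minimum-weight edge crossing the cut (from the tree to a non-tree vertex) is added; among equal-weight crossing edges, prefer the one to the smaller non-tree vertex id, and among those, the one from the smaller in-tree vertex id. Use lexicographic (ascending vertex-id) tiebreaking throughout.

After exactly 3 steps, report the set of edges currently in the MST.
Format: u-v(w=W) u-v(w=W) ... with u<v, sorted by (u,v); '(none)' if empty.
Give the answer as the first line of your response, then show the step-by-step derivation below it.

5-7(w=1) 5-8(w=1) 6-8(w=6)

step 1: add edge 5-8 (w=1); MST = {5-8(w=1)}
step 2: add edge 5-7 (w=1); MST = {5-7(w=1) 5-8(w=1)}
step 3: add edge 6-8 (w=6); MST = {5-7(w=1) 5-8(w=1) 6-8(w=6)}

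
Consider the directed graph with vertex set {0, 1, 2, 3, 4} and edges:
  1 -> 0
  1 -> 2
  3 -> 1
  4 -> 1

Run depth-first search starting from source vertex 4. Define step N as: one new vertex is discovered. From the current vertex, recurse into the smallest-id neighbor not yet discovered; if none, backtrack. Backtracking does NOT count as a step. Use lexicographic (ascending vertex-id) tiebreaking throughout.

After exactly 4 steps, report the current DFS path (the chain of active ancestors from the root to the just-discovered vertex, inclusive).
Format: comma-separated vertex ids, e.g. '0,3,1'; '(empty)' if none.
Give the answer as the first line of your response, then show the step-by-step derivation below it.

4,1,2

step 1: discover 4; path=4; order=4
step 2: discover 1; path=4>1; order=4,1
step 3: discover 0; path=4>1>0; order=4,1,0
step 4: discover 2; path=4>1>2; order=4,1,0,2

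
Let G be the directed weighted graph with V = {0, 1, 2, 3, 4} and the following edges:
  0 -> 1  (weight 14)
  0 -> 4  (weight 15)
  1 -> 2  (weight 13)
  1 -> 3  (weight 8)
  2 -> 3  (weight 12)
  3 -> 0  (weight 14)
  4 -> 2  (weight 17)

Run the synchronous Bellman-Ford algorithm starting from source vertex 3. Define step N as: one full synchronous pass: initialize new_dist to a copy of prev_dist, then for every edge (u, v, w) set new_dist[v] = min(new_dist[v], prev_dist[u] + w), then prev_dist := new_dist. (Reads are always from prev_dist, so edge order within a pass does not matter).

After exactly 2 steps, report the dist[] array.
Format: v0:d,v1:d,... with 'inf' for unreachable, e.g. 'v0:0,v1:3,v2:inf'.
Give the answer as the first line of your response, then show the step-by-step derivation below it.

v0:14,v1:28,v2:inf,v3:0,v4:29

step 1: dist = v0:14,v1:inf,v2:inf,v3:0,v4:inf
step 2: dist = v0:14,v1:28,v2:inf,v3:0,v4:29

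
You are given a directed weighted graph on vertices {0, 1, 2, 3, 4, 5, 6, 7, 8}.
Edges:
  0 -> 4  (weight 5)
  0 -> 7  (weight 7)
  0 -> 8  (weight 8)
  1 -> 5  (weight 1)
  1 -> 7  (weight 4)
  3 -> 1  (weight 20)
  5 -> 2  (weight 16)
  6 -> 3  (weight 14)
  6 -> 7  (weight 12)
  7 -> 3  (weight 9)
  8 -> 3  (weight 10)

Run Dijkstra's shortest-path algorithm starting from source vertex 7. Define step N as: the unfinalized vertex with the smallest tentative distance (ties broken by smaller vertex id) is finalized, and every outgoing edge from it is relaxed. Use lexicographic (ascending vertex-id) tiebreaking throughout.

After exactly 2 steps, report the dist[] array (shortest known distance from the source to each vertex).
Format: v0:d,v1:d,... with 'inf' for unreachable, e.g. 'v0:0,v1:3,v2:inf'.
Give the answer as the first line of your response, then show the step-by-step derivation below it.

v0:inf,v1:29,v2:inf,v3:9,v4:inf,v5:inf,v6:inf,v7:0,v8:inf

step 1: dist = v0:inf,v1:inf,v2:inf,v3:9,v4:inf,v5:inf,v6:inf,v7:0,v8:inf
step 2: dist = v0:inf,v1:29,v2:inf,v3:9,v4:inf,v5:inf,v6:inf,v7:0,v8:inf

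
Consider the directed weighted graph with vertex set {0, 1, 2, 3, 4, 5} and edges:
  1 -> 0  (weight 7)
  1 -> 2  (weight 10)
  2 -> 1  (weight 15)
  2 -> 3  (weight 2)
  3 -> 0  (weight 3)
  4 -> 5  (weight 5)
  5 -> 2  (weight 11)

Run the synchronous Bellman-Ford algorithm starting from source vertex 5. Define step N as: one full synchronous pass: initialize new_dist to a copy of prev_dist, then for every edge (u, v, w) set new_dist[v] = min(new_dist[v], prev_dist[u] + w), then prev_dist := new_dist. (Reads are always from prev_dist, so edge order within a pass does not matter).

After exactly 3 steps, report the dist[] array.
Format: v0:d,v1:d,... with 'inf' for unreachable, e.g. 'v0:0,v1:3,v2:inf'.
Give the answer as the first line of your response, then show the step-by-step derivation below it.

v0:16,v1:26,v2:11,v3:13,v4:inf,v5:0

step 1: dist = v0:inf,v1:inf,v2:11,v3:inf,v4:inf,v5:0
step 2: dist = v0:inf,v1:26,v2:11,v3:13,v4:inf,v5:0
step 3: dist = v0:16,v1:26,v2:11,v3:13,v4:inf,v5:0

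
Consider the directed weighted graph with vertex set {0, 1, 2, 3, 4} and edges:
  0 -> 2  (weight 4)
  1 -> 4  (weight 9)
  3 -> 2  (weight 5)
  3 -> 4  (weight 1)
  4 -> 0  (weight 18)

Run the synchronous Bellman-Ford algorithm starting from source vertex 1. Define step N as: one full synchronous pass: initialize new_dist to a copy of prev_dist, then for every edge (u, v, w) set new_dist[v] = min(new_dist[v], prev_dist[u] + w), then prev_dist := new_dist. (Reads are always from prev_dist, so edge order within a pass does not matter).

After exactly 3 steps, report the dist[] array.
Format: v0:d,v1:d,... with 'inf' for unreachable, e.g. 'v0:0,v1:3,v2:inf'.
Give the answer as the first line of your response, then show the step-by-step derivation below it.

v0:27,v1:0,v2:31,v3:inf,v4:9

step 1: dist = v0:inf,v1:0,v2:inf,v3:inf,v4:9
step 2: dist = v0:27,v1:0,v2:inf,v3:inf,v4:9
step 3: dist = v0:27,v1:0,v2:31,v3:inf,v4:9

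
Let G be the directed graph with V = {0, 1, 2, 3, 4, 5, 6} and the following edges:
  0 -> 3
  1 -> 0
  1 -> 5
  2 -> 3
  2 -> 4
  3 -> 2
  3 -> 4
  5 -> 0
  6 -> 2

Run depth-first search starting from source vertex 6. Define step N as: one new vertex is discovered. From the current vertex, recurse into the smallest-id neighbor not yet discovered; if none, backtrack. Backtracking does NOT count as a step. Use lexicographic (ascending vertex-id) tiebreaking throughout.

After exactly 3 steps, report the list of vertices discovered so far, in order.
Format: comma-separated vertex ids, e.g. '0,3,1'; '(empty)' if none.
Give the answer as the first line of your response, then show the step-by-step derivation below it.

6,2,3

step 1: discover 6; path=6; order=6
step 2: discover 2; path=6>2; order=6,2
step 3: discover 3; path=6>2>3; order=6,2,3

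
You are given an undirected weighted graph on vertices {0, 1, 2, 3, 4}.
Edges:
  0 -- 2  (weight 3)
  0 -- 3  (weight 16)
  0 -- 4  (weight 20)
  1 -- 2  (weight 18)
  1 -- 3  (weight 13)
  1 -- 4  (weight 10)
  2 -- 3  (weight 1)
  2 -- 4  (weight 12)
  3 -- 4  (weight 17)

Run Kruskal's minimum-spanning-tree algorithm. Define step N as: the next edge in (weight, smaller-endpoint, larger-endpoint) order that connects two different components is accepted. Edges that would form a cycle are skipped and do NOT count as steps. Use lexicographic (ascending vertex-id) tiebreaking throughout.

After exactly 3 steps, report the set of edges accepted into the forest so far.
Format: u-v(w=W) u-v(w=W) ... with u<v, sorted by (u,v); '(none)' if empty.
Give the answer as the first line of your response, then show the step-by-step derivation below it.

0-2(w=3) 1-4(w=10) 2-3(w=1)

step 1: add edge 2-3 (w=1); MST = {2-3(w=1)}
step 2: add edge 0-2 (w=3); MST = {0-2(w=3) 2-3(w=1)}
step 3: add edge 1-4 (w=10); MST = {0-2(w=3) 1-4(w=10) 2-3(w=1)}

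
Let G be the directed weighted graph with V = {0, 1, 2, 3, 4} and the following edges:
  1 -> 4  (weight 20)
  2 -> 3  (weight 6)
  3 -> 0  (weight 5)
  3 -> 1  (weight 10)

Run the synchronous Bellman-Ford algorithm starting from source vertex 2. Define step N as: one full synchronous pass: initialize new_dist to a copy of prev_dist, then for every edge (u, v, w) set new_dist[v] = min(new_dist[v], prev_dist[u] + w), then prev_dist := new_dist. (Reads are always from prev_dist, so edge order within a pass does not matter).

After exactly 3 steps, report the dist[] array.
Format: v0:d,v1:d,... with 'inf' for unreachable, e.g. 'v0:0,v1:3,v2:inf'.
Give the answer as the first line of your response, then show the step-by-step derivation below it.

v0:11,v1:16,v2:0,v3:6,v4:36

step 1: dist = v0:inf,v1:inf,v2:0,v3:6,v4:inf
step 2: dist = v0:11,v1:16,v2:0,v3:6,v4:inf
step 3: dist = v0:11,v1:16,v2:0,v3:6,v4:36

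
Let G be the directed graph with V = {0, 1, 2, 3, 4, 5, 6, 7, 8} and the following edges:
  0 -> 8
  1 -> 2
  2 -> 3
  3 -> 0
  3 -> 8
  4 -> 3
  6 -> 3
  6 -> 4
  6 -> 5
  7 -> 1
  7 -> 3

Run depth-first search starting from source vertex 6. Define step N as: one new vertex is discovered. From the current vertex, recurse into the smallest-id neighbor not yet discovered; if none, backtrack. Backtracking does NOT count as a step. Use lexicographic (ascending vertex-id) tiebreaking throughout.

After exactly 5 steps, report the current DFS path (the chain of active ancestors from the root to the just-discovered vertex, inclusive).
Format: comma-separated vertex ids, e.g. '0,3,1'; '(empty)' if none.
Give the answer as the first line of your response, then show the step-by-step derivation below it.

6,4

step 1: discover 6; path=6; order=6
step 2: discover 3; path=6>3; order=6,3
step 3: discover 0; path=6>3>0; order=6,3,0
step 4: discover 8; path=6>3>0>8; order=6,3,0,8
step 5: discover 4; path=6>4; order=6,3,0,8,4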